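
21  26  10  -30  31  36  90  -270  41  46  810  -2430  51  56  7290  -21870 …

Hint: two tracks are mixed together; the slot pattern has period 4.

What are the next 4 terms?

Positions follow the repeating pattern AABB; grouping by letter gives 2 tracks.
Stream A: 21, 26, 31, 36, 41, 46, 51, 56 — adding 5 each time.
Stream B: 10, -30, 90, -270, 810, -2430, 7290, -21870 — geometric, ×-3 each step.
The 17th slot belongs to stream A; its 9th term is 61.
The 18th slot belongs to stream A; its 10th term is 66.
Term 19 comes from stream B (its 9th entry): 65610.
Position 20 → stream B, term 10 = -196830.

61, 66, 65610, -196830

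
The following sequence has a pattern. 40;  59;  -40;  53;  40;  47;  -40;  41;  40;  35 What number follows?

-40

Positions 1, 3, 5, … form one subsequence and positions 2, 4, 6, … form another.
Track A = 40, -40, 40, -40, 40: the oscillation 40·(−1)^(n+1).
Track B = 59, 53, 47, 41, 35: arithmetic, step −6.
The 11th slot belongs to track A; its 6th term is -40.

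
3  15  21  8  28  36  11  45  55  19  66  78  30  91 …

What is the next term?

105

Positions follow the repeating pattern ABB; grouping by letter gives 2 tracks.
Subsequence A is 3, 8, 11, 19, 30, which is each term equals the sum of the previous two.
Subsequence B is 15, 21, 28, 36, 45, 55, 66, 78, 91, which is triangular numbers starting at T_5.
Term 15 comes from subsequence B (its 10th entry): 105.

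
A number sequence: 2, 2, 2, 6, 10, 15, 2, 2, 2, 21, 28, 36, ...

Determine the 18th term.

66

Positions follow the repeating pattern AAABBB; grouping by letter gives 2 tracks.
Track A = 2, 2, 2, 2, 2, 2: constant 2.
Track B = 6, 10, 15, 21, 28, 36: triangular numbers n(n+1)/2 for n = 3, 4, ….
Position 18 → track B, term 9 = 66.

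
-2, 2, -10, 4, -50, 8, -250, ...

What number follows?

Positions 1, 3, 5, … form one subsequence and positions 2, 4, 6, … form another.
Stream A: -2, -10, -50, -250 (multiplying by 5 each time).
Stream B: 2, 4, 8 (powers of 2).
The 8th slot belongs to stream B; its 4th term is 16.

16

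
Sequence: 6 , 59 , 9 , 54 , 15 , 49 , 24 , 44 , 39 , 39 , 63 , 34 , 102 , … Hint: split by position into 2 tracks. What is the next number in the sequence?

Split by position mod 2 into 2 tracks.
Track A: 6, 9, 15, 24, 39, 63, 102 (a Fibonacci-like recurrence a_n = a_{n-1} + a_{n-2}).
Track B: 59, 54, 49, 44, 39, 34 (linear: a_n = 64 − 5·n).
Term 14 comes from track B (its 7th entry): 29.

29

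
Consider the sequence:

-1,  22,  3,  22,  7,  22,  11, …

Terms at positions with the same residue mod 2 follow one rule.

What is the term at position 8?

Odd-indexed and even-indexed terms follow separate rules.
Track A: -1, 3, 7, 11 — adding 4 each time.
Track B: 22, 22, 22 — constant 22.
Term 8 comes from track B (its 4th entry): 22.

22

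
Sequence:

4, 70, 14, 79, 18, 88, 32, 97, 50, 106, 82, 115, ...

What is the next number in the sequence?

Taking every 2nd term gives 2 separate tracks.
Subsequence A is 4, 14, 18, 32, 50, 82, which is each term equals the sum of the previous two.
Subsequence B is 70, 79, 88, 97, 106, 115, which is adding 9 each time.
Term 13 comes from subsequence A (its 7th entry): 132.

132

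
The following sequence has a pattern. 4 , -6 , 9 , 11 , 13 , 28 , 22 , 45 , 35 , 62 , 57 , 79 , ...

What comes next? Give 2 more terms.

92, 96

The terms cycle through 2 interleaved subsequences.
Track A: 4, 9, 13, 22, 35, 57 (each term equals the sum of the previous two).
Track B: -6, 11, 28, 45, 62, 79 (linear: a_n = -23 + 17·n).
Position 13 → track A, term 7 = 92.
Position 14 → track B, term 7 = 96.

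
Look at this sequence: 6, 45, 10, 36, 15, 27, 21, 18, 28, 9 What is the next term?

36

Odd-indexed and even-indexed terms follow separate rules.
Subsequence A = 6, 10, 15, 21, 28: the triangular numbers T_3, T_4, ….
Subsequence B = 45, 36, 27, 18, 9: arithmetic with common difference −9.
Term 11 comes from subsequence A (its 6th entry): 36.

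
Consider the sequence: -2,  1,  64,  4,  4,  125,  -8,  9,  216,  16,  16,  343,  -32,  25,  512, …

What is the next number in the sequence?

Read the sequence 3 terms at a time; column i is its own pattern.
Track A: -2, 4, -8, 16, -32 (geometric, ×-2 each step).
Track B: 1, 4, 9, 16, 25 (consecutive squares n² from n = 1).
Track C: 64, 125, 216, 343, 512 (perfect cubes starting at 4³).
Position 16 falls in track A as its term 6, giving 64.

64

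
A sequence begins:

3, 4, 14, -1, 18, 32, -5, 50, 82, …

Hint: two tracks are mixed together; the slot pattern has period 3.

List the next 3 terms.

-9, 132, 214

The slot pattern repeats as ABB (period 3), so there are 2 interleaved tracks.
Track A = 3, -1, -5: arithmetic with common difference −4.
Track B = 4, 14, 18, 32, 50, 82: each term equals the sum of the previous two.
Position 10 falls in track A as its term 4, giving -9.
Position 11 → track B, term 7 = 132.
Term 12 comes from track B (its 8th entry): 214.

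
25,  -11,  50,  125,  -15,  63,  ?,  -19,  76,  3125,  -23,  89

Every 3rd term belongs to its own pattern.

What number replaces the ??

625

Split by position mod 3: positions 1, 4, 7, … form one track, and each other residue class forms its own.
Track A = 25, 125, ?, 3125: powers of 5.
Track B = -11, -15, -19, -23: arithmetic with common difference −4.
Track C = 50, 63, 76, 89: arithmetic, step +13.
Track A's pattern makes the blank 625.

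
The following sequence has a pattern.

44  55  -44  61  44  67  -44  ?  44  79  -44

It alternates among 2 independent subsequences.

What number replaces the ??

73

Positions 1, 3, 5, … form one subsequence and positions 2, 4, 6, … form another.
Track A is 44, -44, 44, -44, 44, -44, which is oscillating between 44 and -44.
Track B is 55, 61, 67, ?, 79, which is linear: a_n = 49 + 6·n.
So the missing entry in track B is 73.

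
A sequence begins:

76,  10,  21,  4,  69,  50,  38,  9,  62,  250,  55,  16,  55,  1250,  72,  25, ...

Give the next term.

48

The terms cycle through 4 interleaved subsequences.
Stream A: 76, 69, 62, 55. Arithmetic, step −7.
Stream B: 10, 50, 250, 1250. Multiplying by 5 each time.
Stream C: 21, 38, 55, 72. Arithmetic with common difference +17.
Stream D: 4, 9, 16, 25. The squares 2², 3², 4², ….
The 17th slot belongs to stream A; its 5th term is 48.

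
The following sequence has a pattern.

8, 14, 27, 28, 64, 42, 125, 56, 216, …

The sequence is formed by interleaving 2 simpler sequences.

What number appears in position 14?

Split by position mod 2 into 2 tracks.
Subsequence A: 8, 27, 64, 125, 216 — the cubes 2³, 3³, 4³, ….
Subsequence B: 14, 28, 42, 56 — linear: a_n = 14·n.
Position 14 → subsequence B, term 7 = 98.

98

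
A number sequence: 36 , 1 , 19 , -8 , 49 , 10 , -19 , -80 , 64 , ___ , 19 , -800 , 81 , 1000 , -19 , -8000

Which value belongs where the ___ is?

Split by position mod 4 into 4 tracks.
Track A: 36, 49, 64, 81. The squares 6², 7², 8², ….
Track B: 1, 10, ?, 1000. Successive powers of 10.
Track C: 19, -19, 19, -19. Oscillating between 19 and -19.
Track D: -8, -80, -800, -8000. A geometric progression (common ratio 10).
So the missing entry in track B is 100.

100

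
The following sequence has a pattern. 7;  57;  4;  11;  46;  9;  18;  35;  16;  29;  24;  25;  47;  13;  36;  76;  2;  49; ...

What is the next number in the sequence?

Read the sequence 3 terms at a time; column i is its own pattern.
Stream A: 7, 11, 18, 29, 47, 76 — a Fibonacci-like recurrence a_n = a_{n-1} + a_{n-2}.
Stream B: 57, 46, 35, 24, 13, 2 — arithmetic, step −11.
Stream C: 4, 9, 16, 25, 36, 49 — perfect squares starting at 2².
Position 19 → stream A, term 7 = 123.

123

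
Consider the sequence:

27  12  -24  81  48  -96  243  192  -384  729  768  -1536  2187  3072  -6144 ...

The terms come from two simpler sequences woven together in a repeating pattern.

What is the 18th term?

Reading positions in blocks of 3 reveals the pattern ABB — 2 tracks woven together.
Subsequence A: 27, 81, 243, 729, 2187 — powers 3^3, 3^4, 3^5, ….
Subsequence B: 12, -24, 48, -96, 192, -384, 768, -1536, 3072, -6144 — multiplying by -2 each time.
Term 18 comes from subsequence B (its 12th entry): -24576.

-24576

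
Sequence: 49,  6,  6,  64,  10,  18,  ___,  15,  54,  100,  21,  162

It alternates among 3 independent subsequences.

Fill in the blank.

Taking every 3rd term gives 3 separate tracks.
Track A is 49, 64, ?, 100, which is the squares 7², 8², 9², ….
Track B is 6, 10, 15, 21, which is triangular numbers n(n+1)/2 for n = 3, 4, ….
Track C is 6, 18, 54, 162, which is a geometric progression (common ratio 3).
So the missing entry in track A is 81.

81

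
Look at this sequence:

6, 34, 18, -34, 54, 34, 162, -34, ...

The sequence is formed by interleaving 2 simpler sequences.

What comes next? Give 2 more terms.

Odd-indexed and even-indexed terms follow separate rules.
Stream A: 6, 18, 54, 162 — geometric with ratio 3.
Stream B: 34, -34, 34, -34 — oscillating between 34 and -34.
Term 9 comes from stream A (its 5th entry): 486.
Position 10 → stream B, term 5 = 34.

486, 34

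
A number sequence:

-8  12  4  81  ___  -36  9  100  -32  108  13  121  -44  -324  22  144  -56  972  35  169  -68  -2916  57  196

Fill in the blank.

-20

Split by position mod 4 into 4 tracks.
Track A = -8, ?, -32, -44, -56, -68: linear: a_n = 4 − 12·n.
Track B = 12, -36, 108, -324, 972, -2916: geometric, ×-3 each step.
Track C = 4, 9, 13, 22, 35, 57: a Fibonacci-like recurrence a_n = a_{n-1} + a_{n-2}.
Track D = 81, 100, 121, 144, 169, 196: consecutive squares n² from n = 9.
The gap is track A's term 2; the rule gives -20.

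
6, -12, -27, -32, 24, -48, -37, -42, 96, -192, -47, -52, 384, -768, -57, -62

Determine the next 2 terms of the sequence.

The slot pattern repeats as AABB (period 4), so there are 2 interleaved tracks.
Track A: 6, -12, 24, -48, 96, -192, 384, -768. Geometric with ratio -2.
Track B: -27, -32, -37, -42, -47, -52, -57, -62. Linear: a_n = -22 − 5·n.
The 17th slot belongs to track A; its 9th term is 1536.
Position 18 falls in track A as its term 10, giving -3072.

1536, -3072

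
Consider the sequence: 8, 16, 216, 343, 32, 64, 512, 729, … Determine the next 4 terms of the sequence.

Positions follow the repeating pattern AABB; grouping by letter gives 2 tracks.
Subsequence A: 8, 16, 32, 64 (powers 2^3, 2^4, 2^5, …).
Subsequence B: 216, 343, 512, 729 (the cubes 6³, 7³, 8³, …).
Position 9 falls in subsequence A as its term 5, giving 128.
Position 10 → subsequence A, term 6 = 256.
Position 11 → subsequence B, term 5 = 1000.
Term 12 comes from subsequence B (its 6th entry): 1331.

128, 256, 1000, 1331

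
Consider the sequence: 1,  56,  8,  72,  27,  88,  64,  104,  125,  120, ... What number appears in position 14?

152

Odd-indexed and even-indexed terms follow separate rules.
Track A: 1, 8, 27, 64, 125 (perfect cubes starting at 1³).
Track B: 56, 72, 88, 104, 120 (adding 16 each time).
Position 14 → track B, term 7 = 152.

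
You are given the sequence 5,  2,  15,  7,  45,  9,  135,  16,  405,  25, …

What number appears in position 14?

66

Odd-indexed and even-indexed terms follow separate rules.
Stream A: 5, 15, 45, 135, 405. A geometric progression (common ratio 3).
Stream B: 2, 7, 9, 16, 25. A Fibonacci-like recurrence a_n = a_{n-1} + a_{n-2}.
Term 14 comes from stream B (its 7th entry): 66.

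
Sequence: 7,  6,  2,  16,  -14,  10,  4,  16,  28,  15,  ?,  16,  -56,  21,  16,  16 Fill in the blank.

Split by position mod 4: positions 1, 5, 9, … form one track, and each other residue class forms its own.
Track A: 7, -14, 28, -56 (geometric with ratio -2).
Track B: 6, 10, 15, 21 (the triangular numbers T_3, T_4, …).
Track C: 2, 4, ?, 16 (powers of 2).
Track D: 16, 16, 16, 16 (the constant sequence 16).
So the missing entry in track C is 8.

8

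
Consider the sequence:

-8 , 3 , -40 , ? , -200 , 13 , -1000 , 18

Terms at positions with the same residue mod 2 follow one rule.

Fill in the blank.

8

Taking every 2nd term gives 2 separate tracks.
Subsequence A: -8, -40, -200, -1000. Multiplying by 5 each time.
Subsequence B: 3, ?, 13, 18. Arithmetic, step +5.
Subsequence B's pattern makes the blank 8.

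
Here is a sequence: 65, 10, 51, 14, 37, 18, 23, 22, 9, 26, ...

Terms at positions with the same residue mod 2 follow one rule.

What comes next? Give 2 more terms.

-5, 30

Odd-indexed and even-indexed terms follow separate rules.
Subsequence A = 65, 51, 37, 23, 9: subtracting 14 each time.
Subsequence B = 10, 14, 18, 22, 26: arithmetic, step +4.
Term 11 comes from subsequence A (its 6th entry): -5.
Position 12 falls in subsequence B as its term 6, giving 30.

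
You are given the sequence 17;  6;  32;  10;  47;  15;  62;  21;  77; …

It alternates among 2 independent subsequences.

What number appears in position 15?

122

Positions 1, 3, 5, … form one subsequence and positions 2, 4, 6, … form another.
Subsequence A: 17, 32, 47, 62, 77 (arithmetic, step +15).
Subsequence B: 6, 10, 15, 21 (the triangular numbers T_3, T_4, …).
The 15th slot belongs to subsequence A; its 8th term is 122.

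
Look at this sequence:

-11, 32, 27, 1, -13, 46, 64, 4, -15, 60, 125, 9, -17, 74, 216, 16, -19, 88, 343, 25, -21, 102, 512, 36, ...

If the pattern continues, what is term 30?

130

Split by position mod 4: positions 1, 5, 9, … form one track, and each other residue class forms its own.
Stream A: -11, -13, -15, -17, -19, -21 (linear: a_n = -9 − 2·n).
Stream B: 32, 46, 60, 74, 88, 102 (linear: a_n = 18 + 14·n).
Stream C: 27, 64, 125, 216, 343, 512 (consecutive cubes n³ from n = 3).
Stream D: 1, 4, 9, 16, 25, 36 (perfect squares starting at 1²).
The 30th slot belongs to stream B; its 8th term is 130.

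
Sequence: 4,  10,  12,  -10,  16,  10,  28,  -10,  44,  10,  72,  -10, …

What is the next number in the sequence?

The terms cycle through 2 interleaved subsequences.
Track A: 4, 12, 16, 28, 44, 72 — Fibonacci-style (each term is the sum of the two before it).
Track B: 10, -10, 10, -10, 10, -10 — the oscillation 10·(−1)^(n+1).
Position 13 → track A, term 7 = 116.

116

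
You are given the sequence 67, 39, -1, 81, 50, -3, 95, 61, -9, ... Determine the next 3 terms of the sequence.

Taking every 3rd term gives 3 separate tracks.
Stream A: 67, 81, 95 (arithmetic, step +14).
Stream B: 39, 50, 61 (arithmetic with common difference +11).
Stream C: -1, -3, -9 (multiplying by 3 each time).
Position 10 falls in stream A as its term 4, giving 109.
Term 11 comes from stream B (its 4th entry): 72.
Position 12 falls in stream C as its term 4, giving -27.

109, 72, -27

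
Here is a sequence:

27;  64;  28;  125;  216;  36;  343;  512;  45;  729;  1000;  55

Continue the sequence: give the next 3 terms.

1331, 1728, 66

The slot pattern repeats as AAB (period 3), so there are 2 interleaved tracks.
Track A: 27, 64, 125, 216, 343, 512, 729, 1000. The cubes 3³, 4³, 5³, ….
Track B: 28, 36, 45, 55. Triangular numbers n(n+1)/2 for n = 7, 8, ….
Term 13 comes from track A (its 9th entry): 1331.
Term 14 comes from track A (its 10th entry): 1728.
Position 15 falls in track B as its term 5, giving 66.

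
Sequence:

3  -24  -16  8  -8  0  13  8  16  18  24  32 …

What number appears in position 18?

The slot pattern repeats as ABB (period 3), so there are 2 interleaved tracks.
Subsequence A: 3, 8, 13, 18. Linear: a_n = -2 + 5·n.
Subsequence B: -24, -16, -8, 0, 8, 16, 24, 32. Linear: a_n = -32 + 8·n.
The 18th slot belongs to subsequence B; its 12th term is 64.

64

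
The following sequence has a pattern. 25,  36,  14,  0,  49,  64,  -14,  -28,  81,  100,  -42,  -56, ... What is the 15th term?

-70

The slot pattern repeats as AABB (period 4), so there are 2 interleaved tracks.
Subsequence A: 25, 36, 49, 64, 81, 100. Perfect squares starting at 5².
Subsequence B: 14, 0, -14, -28, -42, -56. Arithmetic with common difference −14.
The 15th slot belongs to subsequence B; its 7th term is -70.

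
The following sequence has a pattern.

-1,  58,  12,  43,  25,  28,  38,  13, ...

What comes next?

Positions 1, 3, 5, … form one subsequence and positions 2, 4, 6, … form another.
Track A is -1, 12, 25, 38, which is linear: a_n = -14 + 13·n.
Track B is 58, 43, 28, 13, which is subtracting 15 each time.
Position 9 falls in track A as its term 5, giving 51.

51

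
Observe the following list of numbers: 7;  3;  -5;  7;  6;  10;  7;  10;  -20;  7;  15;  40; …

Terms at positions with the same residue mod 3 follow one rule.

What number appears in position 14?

Taking every 3rd term gives 3 separate tracks.
Track A: 7, 7, 7, 7 (the constant sequence 7).
Track B: 3, 6, 10, 15 (triangular numbers n(n+1)/2 for n = 2, 3, …).
Track C: -5, 10, -20, 40 (multiplying by -2 each time).
Position 14 falls in track B as its term 5, giving 21.

21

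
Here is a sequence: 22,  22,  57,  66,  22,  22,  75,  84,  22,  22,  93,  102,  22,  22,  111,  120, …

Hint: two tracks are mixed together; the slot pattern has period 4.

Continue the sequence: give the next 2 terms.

Reading positions in blocks of 4 reveals the pattern AABB — 2 tracks woven together.
Stream A is 22, 22, 22, 22, 22, 22, 22, 22, which is the constant sequence 22.
Stream B is 57, 66, 75, 84, 93, 102, 111, 120, which is linear: a_n = 48 + 9·n.
The 17th slot belongs to stream A; its 9th term is 22.
Term 18 comes from stream A (its 10th entry): 22.

22, 22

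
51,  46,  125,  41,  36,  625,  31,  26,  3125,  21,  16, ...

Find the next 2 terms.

15625, 11

The slot pattern repeats as AAB (period 3), so there are 2 interleaved tracks.
Stream A: 51, 46, 41, 36, 31, 26, 21, 16 — arithmetic with common difference −5.
Stream B: 125, 625, 3125 — powers of 5.
Position 12 → stream B, term 4 = 15625.
Term 13 comes from stream A (its 9th entry): 11.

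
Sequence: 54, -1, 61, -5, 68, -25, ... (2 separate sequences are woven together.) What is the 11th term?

89

Taking every 2nd term gives 2 separate tracks.
Stream A: 54, 61, 68 (arithmetic, step +7).
Stream B: -1, -5, -25 (a geometric progression (common ratio 5)).
The 11th slot belongs to stream A; its 6th term is 89.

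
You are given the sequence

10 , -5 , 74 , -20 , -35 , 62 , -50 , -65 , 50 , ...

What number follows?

The slot pattern repeats as AAB (period 3), so there are 2 interleaved tracks.
Track A: 10, -5, -20, -35, -50, -65 (arithmetic with common difference −15).
Track B: 74, 62, 50 (arithmetic, step −12).
Term 10 comes from track A (its 7th entry): -80.

-80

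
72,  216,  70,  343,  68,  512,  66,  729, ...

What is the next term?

Odd-indexed and even-indexed terms follow separate rules.
Track A = 72, 70, 68, 66: arithmetic, step −2.
Track B = 216, 343, 512, 729: perfect cubes starting at 6³.
Term 9 comes from track A (its 5th entry): 64.

64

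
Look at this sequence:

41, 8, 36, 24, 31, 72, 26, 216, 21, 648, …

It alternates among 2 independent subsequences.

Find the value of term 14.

Split by position mod 2 into 2 tracks.
Track A: 41, 36, 31, 26, 21 — arithmetic, step −5.
Track B: 8, 24, 72, 216, 648 — geometric with ratio 3.
Term 14 comes from track B (its 7th entry): 5832.

5832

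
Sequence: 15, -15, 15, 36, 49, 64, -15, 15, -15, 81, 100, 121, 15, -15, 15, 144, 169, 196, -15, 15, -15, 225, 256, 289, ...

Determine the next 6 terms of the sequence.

15, -15, 15, 324, 361, 400

Reading positions in blocks of 6 reveals the pattern AAABBB — 2 tracks woven together.
Stream A is 15, -15, 15, -15, 15, -15, 15, -15, 15, -15, 15, -15, which is alternating ±15.
Stream B is 36, 49, 64, 81, 100, 121, 144, 169, 196, 225, 256, 289, which is consecutive squares n² from n = 6.
Position 25 falls in stream A as its term 13, giving 15.
The 26th slot belongs to stream A; its 14th term is -15.
Position 27 → stream A, term 15 = 15.
Term 28 comes from stream B (its 13th entry): 324.
Position 29 falls in stream B as its term 14, giving 361.
Position 30 falls in stream B as its term 15, giving 400.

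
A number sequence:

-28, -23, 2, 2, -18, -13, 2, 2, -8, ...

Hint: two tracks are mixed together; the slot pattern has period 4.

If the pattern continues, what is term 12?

Positions follow the repeating pattern AABB; grouping by letter gives 2 tracks.
Track A is -28, -23, -18, -13, -8, which is arithmetic with common difference +5.
Track B is 2, 2, 2, 2, which is the constant sequence 2.
The 12th slot belongs to track B; its 6th term is 2.

2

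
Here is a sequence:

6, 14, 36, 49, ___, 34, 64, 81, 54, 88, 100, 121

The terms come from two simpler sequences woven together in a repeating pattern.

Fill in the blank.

The slot pattern repeats as AABB (period 4), so there are 2 interleaved tracks.
Stream A: 6, 14, ?, 34, 54, 88 (a Fibonacci-like recurrence a_n = a_{n-1} + a_{n-2}).
Stream B: 36, 49, 64, 81, 100, 121 (perfect squares starting at 6²).
So the missing entry in stream A is 20.

20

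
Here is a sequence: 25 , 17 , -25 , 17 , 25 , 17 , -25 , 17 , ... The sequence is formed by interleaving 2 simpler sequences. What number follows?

25

The terms cycle through 2 interleaved subsequences.
Stream A: 25, -25, 25, -25 — oscillating between 25 and -25.
Stream B: 17, 17, 17, 17 — the constant sequence 17.
The 9th slot belongs to stream A; its 5th term is 25.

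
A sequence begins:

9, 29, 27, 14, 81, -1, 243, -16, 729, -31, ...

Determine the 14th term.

-61

Positions 1, 3, 5, … form one subsequence and positions 2, 4, 6, … form another.
Subsequence A: 9, 27, 81, 243, 729 — powers 3^2, 3^3, 3^4, ….
Subsequence B: 29, 14, -1, -16, -31 — linear: a_n = 44 − 15·n.
Term 14 comes from subsequence B (its 7th entry): -61.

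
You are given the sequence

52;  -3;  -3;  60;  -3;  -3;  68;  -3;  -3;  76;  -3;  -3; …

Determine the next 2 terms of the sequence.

84, -3

Positions follow the repeating pattern ABB; grouping by letter gives 2 tracks.
Track A: 52, 60, 68, 76. Linear: a_n = 44 + 8·n.
Track B: -3, -3, -3, -3, -3, -3, -3, -3. The constant sequence -3.
Term 13 comes from track A (its 5th entry): 84.
Position 14 → track B, term 9 = -3.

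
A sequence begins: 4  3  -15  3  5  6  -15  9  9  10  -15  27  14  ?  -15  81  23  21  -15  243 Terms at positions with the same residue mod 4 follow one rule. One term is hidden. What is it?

15

Read the sequence 4 terms at a time; column i is its own pattern.
Subsequence A: 4, 5, 9, 14, 23. Each term equals the sum of the previous two.
Subsequence B: 3, 6, 10, ?, 21. The triangular numbers T_2, T_3, ….
Subsequence C: -15, -15, -15, -15, -15. Constant -15.
Subsequence D: 3, 9, 27, 81, 243. Powers of 3.
The gap is subsequence B's term 4; the rule gives 15.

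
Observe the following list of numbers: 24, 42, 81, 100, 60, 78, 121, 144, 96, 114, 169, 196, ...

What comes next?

132

Reading positions in blocks of 4 reveals the pattern AABB — 2 tracks woven together.
Track A is 24, 42, 60, 78, 96, 114, which is arithmetic, step +18.
Track B is 81, 100, 121, 144, 169, 196, which is consecutive squares n² from n = 9.
Term 13 comes from track A (its 7th entry): 132.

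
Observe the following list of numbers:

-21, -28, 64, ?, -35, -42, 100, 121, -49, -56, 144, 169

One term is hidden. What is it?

Positions follow the repeating pattern AABB; grouping by letter gives 2 tracks.
Track A: -21, -28, -35, -42, -49, -56 (arithmetic, step −7).
Track B: 64, ?, 100, 121, 144, 169 (perfect squares starting at 8²).
Track B's pattern makes the blank 81.

81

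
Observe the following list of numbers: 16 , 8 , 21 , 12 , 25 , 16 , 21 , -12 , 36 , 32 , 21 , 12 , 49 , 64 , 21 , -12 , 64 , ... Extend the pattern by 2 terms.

128, 21

Split by position mod 4: positions 1, 5, 9, … form one track, and each other residue class forms its own.
Subsequence A: 16, 25, 36, 49, 64 — perfect squares starting at 4².
Subsequence B: 8, 16, 32, 64 — powers 2^3, 2^4, 2^5, ….
Subsequence C: 21, 21, 21, 21 — the constant sequence 21.
Subsequence D: 12, -12, 12, -12 — alternating ±12.
Position 18 → subsequence B, term 5 = 128.
Position 19 → subsequence C, term 5 = 21.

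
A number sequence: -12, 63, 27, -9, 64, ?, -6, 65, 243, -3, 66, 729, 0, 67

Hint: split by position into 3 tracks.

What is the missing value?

81

Split by position mod 3: positions 1, 4, 7, … form one track, and each other residue class forms its own.
Subsequence A: -12, -9, -6, -3, 0 — linear: a_n = -15 + 3·n.
Subsequence B: 63, 64, 65, 66, 67 — arithmetic with common difference +1.
Subsequence C: 27, ?, 243, 729 — powers 3^3, 3^4, 3^5, ….
So the missing entry in subsequence C is 81.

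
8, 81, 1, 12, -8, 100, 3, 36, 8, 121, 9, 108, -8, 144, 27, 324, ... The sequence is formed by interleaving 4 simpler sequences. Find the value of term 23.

243

Read the sequence 4 terms at a time; column i is its own pattern.
Track A: 8, -8, 8, -8 (the oscillation 8·(−1)^(n+1)).
Track B: 81, 100, 121, 144 (perfect squares starting at 9²).
Track C: 1, 3, 9, 27 (powers of 3).
Track D: 12, 36, 108, 324 (geometric with ratio 3).
The 23rd slot belongs to track C; its 6th term is 243.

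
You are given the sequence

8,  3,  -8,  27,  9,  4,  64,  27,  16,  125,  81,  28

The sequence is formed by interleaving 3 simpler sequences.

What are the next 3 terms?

216, 243, 40

The terms cycle through 3 interleaved subsequences.
Track A = 8, 27, 64, 125: consecutive cubes n³ from n = 2.
Track B = 3, 9, 27, 81: powers of 3.
Track C = -8, 4, 16, 28: arithmetic with common difference +12.
Position 13 → track A, term 5 = 216.
Term 14 comes from track B (its 5th entry): 243.
The 15th slot belongs to track C; its 5th term is 40.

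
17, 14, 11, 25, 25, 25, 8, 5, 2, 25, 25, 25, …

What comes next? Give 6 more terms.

-1, -4, -7, 25, 25, 25

Reading positions in blocks of 6 reveals the pattern AAABBB — 2 tracks woven together.
Subsequence A: 17, 14, 11, 8, 5, 2 — arithmetic, step −3.
Subsequence B: 25, 25, 25, 25, 25, 25 — constant 25.
Term 13 comes from subsequence A (its 7th entry): -1.
Position 14 → subsequence A, term 8 = -4.
Position 15 falls in subsequence A as its term 9, giving -7.
The 16th slot belongs to subsequence B; its 7th term is 25.
Position 17 falls in subsequence B as its term 8, giving 25.
The 18th slot belongs to subsequence B; its 9th term is 25.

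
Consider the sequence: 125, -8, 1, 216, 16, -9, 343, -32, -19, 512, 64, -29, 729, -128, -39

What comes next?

1000

Taking every 3rd term gives 3 separate tracks.
Track A: 125, 216, 343, 512, 729 (perfect cubes starting at 5³).
Track B: -8, 16, -32, 64, -128 (a geometric progression (common ratio -2)).
Track C: 1, -9, -19, -29, -39 (arithmetic with common difference −10).
Position 16 → track A, term 6 = 1000.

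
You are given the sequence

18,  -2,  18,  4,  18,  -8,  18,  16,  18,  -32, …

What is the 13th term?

18

Split by position mod 2 into 2 tracks.
Stream A is 18, 18, 18, 18, 18, which is always 18.
Stream B is -2, 4, -8, 16, -32, which is geometric, ×-2 each step.
The 13th slot belongs to stream A; its 7th term is 18.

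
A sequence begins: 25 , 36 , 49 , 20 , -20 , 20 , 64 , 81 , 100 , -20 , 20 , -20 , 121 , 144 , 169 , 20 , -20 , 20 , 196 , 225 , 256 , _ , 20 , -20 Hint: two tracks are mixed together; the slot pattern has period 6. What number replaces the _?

-20

Reading positions in blocks of 6 reveals the pattern AAABBB — 2 tracks woven together.
Track A is 25, 36, 49, 64, 81, 100, 121, 144, 169, 196, 225, 256, which is perfect squares starting at 5².
Track B is 20, -20, 20, -20, 20, -20, 20, -20, 20, ?, 20, -20, which is the oscillation 20·(−1)^(n+1).
So the missing entry in track B is -20.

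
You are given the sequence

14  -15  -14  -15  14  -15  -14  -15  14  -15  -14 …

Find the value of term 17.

Odd-indexed and even-indexed terms follow separate rules.
Track A: 14, -14, 14, -14, 14, -14. The oscillation 14·(−1)^(n+1).
Track B: -15, -15, -15, -15, -15. The constant sequence -15.
Position 17 → track A, term 9 = 14.

14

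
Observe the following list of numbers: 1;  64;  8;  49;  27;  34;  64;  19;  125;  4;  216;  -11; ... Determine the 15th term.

512

Odd-indexed and even-indexed terms follow separate rules.
Subsequence A = 1, 8, 27, 64, 125, 216: consecutive cubes n³ from n = 1.
Subsequence B = 64, 49, 34, 19, 4, -11: linear: a_n = 79 − 15·n.
Position 15 falls in subsequence A as its term 8, giving 512.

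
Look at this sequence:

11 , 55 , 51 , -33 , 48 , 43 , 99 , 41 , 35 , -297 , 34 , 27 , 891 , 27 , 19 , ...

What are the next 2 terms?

-2673, 20

Split by position mod 3: positions 1, 4, 7, … form one track, and each other residue class forms its own.
Subsequence A is 11, -33, 99, -297, 891, which is geometric with ratio -3.
Subsequence B is 55, 48, 41, 34, 27, which is subtracting 7 each time.
Subsequence C is 51, 43, 35, 27, 19, which is subtracting 8 each time.
Position 16 falls in subsequence A as its term 6, giving -2673.
The 17th slot belongs to subsequence B; its 6th term is 20.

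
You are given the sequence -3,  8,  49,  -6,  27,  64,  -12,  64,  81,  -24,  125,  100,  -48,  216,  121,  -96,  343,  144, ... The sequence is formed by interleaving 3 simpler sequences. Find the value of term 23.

The terms cycle through 3 interleaved subsequences.
Subsequence A: -3, -6, -12, -24, -48, -96. Multiplying by 2 each time.
Subsequence B: 8, 27, 64, 125, 216, 343. Consecutive cubes n³ from n = 2.
Subsequence C: 49, 64, 81, 100, 121, 144. Perfect squares starting at 7².
Term 23 comes from subsequence B (its 8th entry): 729.

729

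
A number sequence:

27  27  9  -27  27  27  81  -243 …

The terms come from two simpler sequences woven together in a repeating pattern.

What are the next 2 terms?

Reading positions in blocks of 4 reveals the pattern AABB — 2 tracks woven together.
Stream A: 27, 27, 27, 27. Constant 27.
Stream B: 9, -27, 81, -243. Geometric, ×-3 each step.
The 9th slot belongs to stream A; its 5th term is 27.
The 10th slot belongs to stream A; its 6th term is 27.

27, 27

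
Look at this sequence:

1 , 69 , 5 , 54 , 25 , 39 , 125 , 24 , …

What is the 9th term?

The terms cycle through 2 interleaved subsequences.
Stream A = 1, 5, 25, 125: successive powers of 5.
Stream B = 69, 54, 39, 24: subtracting 15 each time.
Position 9 → stream A, term 5 = 625.

625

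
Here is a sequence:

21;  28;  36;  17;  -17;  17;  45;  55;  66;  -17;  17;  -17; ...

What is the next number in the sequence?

The slot pattern repeats as AAABBB (period 6), so there are 2 interleaved tracks.
Track A = 21, 28, 36, 45, 55, 66: the triangular numbers T_6, T_7, ….
Track B = 17, -17, 17, -17, 17, -17: oscillating between 17 and -17.
Term 13 comes from track A (its 7th entry): 78.

78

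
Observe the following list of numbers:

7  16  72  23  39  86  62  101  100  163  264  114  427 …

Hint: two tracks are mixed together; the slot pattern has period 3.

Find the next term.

Positions follow the repeating pattern AAB; grouping by letter gives 2 tracks.
Track A: 7, 16, 23, 39, 62, 101, 163, 264, 427 (Fibonacci-style (each term is the sum of the two before it)).
Track B: 72, 86, 100, 114 (adding 14 each time).
Position 14 → track A, term 10 = 691.

691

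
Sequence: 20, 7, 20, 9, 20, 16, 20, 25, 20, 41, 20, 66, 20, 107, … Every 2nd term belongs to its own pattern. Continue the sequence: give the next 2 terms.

20, 173

The terms cycle through 2 interleaved subsequences.
Track A: 20, 20, 20, 20, 20, 20, 20. The constant sequence 20.
Track B: 7, 9, 16, 25, 41, 66, 107. Fibonacci-style (each term is the sum of the two before it).
The 15th slot belongs to track A; its 8th term is 20.
The 16th slot belongs to track B; its 8th term is 173.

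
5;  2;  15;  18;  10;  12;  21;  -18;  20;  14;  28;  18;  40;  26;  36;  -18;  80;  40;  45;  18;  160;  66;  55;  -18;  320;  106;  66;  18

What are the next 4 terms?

Taking every 4th term gives 4 separate tracks.
Stream A: 5, 10, 20, 40, 80, 160, 320 — geometric with ratio 2.
Stream B: 2, 12, 14, 26, 40, 66, 106 — Fibonacci-style (each term is the sum of the two before it).
Stream C: 15, 21, 28, 36, 45, 55, 66 — triangular numbers n(n+1)/2 for n = 5, 6, ….
Stream D: 18, -18, 18, -18, 18, -18, 18 — alternating ±18.
Term 29 comes from stream A (its 8th entry): 640.
The 30th slot belongs to stream B; its 8th term is 172.
Term 31 comes from stream C (its 8th entry): 78.
The 32nd slot belongs to stream D; its 8th term is -18.

640, 172, 78, -18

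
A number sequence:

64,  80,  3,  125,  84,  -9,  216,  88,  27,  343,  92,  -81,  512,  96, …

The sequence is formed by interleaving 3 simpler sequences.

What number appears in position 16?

729

The terms cycle through 3 interleaved subsequences.
Subsequence A: 64, 125, 216, 343, 512 — consecutive cubes n³ from n = 4.
Subsequence B: 80, 84, 88, 92, 96 — arithmetic, step +4.
Subsequence C: 3, -9, 27, -81 — a geometric progression (common ratio -3).
Term 16 comes from subsequence A (its 6th entry): 729.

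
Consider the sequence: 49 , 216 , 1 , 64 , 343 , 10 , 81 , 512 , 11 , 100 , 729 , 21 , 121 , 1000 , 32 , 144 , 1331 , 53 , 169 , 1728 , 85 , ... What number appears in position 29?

3375

Read the sequence 3 terms at a time; column i is its own pattern.
Subsequence A: 49, 64, 81, 100, 121, 144, 169 — perfect squares starting at 7².
Subsequence B: 216, 343, 512, 729, 1000, 1331, 1728 — the cubes 6³, 7³, 8³, ….
Subsequence C: 1, 10, 11, 21, 32, 53, 85 — Fibonacci-style (each term is the sum of the two before it).
Term 29 comes from subsequence B (its 10th entry): 3375.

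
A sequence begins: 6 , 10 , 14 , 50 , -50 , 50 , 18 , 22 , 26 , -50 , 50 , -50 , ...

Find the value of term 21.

Positions follow the repeating pattern AAABBB; grouping by letter gives 2 tracks.
Track A = 6, 10, 14, 18, 22, 26: arithmetic, step +4.
Track B = 50, -50, 50, -50, 50, -50: oscillating between 50 and -50.
Position 21 → track A, term 12 = 50.

50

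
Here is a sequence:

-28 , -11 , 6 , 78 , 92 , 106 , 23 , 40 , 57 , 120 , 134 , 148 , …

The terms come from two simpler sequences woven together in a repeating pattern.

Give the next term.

74

Reading positions in blocks of 6 reveals the pattern AAABBB — 2 tracks woven together.
Stream A: -28, -11, 6, 23, 40, 57 (arithmetic with common difference +17).
Stream B: 78, 92, 106, 120, 134, 148 (arithmetic, step +14).
Term 13 comes from stream A (its 7th entry): 74.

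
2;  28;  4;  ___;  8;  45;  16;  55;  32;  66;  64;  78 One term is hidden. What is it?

Taking every 2nd term gives 2 separate tracks.
Track A: 2, 4, 8, 16, 32, 64 (powers 2^1, 2^2, 2^3, …).
Track B: 28, ?, 45, 55, 66, 78 (the triangular numbers T_7, T_8, …).
Track B's pattern makes the blank 36.

36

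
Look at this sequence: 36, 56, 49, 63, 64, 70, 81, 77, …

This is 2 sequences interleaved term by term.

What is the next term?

The terms cycle through 2 interleaved subsequences.
Stream A is 36, 49, 64, 81, which is consecutive squares n² from n = 6.
Stream B is 56, 63, 70, 77, which is arithmetic with common difference +7.
The 9th slot belongs to stream A; its 5th term is 100.

100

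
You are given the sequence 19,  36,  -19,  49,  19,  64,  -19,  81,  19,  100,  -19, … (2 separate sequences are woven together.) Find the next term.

121

The terms cycle through 2 interleaved subsequences.
Track A = 19, -19, 19, -19, 19, -19: the oscillation 19·(−1)^(n+1).
Track B = 36, 49, 64, 81, 100: the squares 6², 7², 8², ….
Term 12 comes from track B (its 6th entry): 121.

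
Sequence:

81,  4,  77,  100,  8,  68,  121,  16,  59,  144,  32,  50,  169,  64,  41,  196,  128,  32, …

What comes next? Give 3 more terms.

Read the sequence 3 terms at a time; column i is its own pattern.
Stream A: 81, 100, 121, 144, 169, 196 — perfect squares starting at 9².
Stream B: 4, 8, 16, 32, 64, 128 — powers of 2.
Stream C: 77, 68, 59, 50, 41, 32 — arithmetic, step −9.
Position 19 → stream A, term 7 = 225.
Position 20 → stream B, term 7 = 256.
The 21st slot belongs to stream C; its 7th term is 23.

225, 256, 23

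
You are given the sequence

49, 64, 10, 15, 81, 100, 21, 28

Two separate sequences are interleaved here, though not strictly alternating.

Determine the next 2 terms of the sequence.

Reading positions in blocks of 4 reveals the pattern AABB — 2 tracks woven together.
Track A is 49, 64, 81, 100, which is the squares 7², 8², 9², ….
Track B is 10, 15, 21, 28, which is triangular numbers n(n+1)/2 for n = 4, 5, ….
Term 9 comes from track A (its 5th entry): 121.
Position 10 → track A, term 6 = 144.

121, 144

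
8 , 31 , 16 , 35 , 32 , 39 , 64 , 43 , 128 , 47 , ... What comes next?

256

Taking every 2nd term gives 2 separate tracks.
Stream A: 8, 16, 32, 64, 128. Powers 2^3, 2^4, 2^5, ….
Stream B: 31, 35, 39, 43, 47. Adding 4 each time.
The 11th slot belongs to stream A; its 6th term is 256.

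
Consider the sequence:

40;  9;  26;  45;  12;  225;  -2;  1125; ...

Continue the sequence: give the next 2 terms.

Odd-indexed and even-indexed terms follow separate rules.
Subsequence A: 40, 26, 12, -2. Arithmetic, step −14.
Subsequence B: 9, 45, 225, 1125. Multiplying by 5 each time.
Position 9 → subsequence A, term 5 = -16.
The 10th slot belongs to subsequence B; its 5th term is 5625.

-16, 5625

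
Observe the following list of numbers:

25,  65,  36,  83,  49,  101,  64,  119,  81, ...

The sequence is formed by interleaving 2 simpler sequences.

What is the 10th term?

137

Taking every 2nd term gives 2 separate tracks.
Track A: 25, 36, 49, 64, 81 — perfect squares starting at 5².
Track B: 65, 83, 101, 119 — adding 18 each time.
Position 10 → track B, term 5 = 137.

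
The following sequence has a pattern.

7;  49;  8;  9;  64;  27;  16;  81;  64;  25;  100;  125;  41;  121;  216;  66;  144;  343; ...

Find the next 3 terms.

107, 169, 512

Split by position mod 3 into 3 tracks.
Track A = 7, 9, 16, 25, 41, 66: Fibonacci-style (each term is the sum of the two before it).
Track B = 49, 64, 81, 100, 121, 144: the squares 7², 8², 9², ….
Track C = 8, 27, 64, 125, 216, 343: consecutive cubes n³ from n = 2.
The 19th slot belongs to track A; its 7th term is 107.
Position 20 falls in track B as its term 7, giving 169.
Term 21 comes from track C (its 7th entry): 512.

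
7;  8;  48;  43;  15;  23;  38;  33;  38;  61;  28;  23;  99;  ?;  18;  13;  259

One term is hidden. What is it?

160

The slot pattern repeats as AABB (period 4), so there are 2 interleaved tracks.
Track A = 7, 8, 15, 23, 38, 61, 99, ?, 259: a Fibonacci-like recurrence a_n = a_{n-1} + a_{n-2}.
Track B = 48, 43, 38, 33, 28, 23, 18, 13: subtracting 5 each time.
Filling track A at index 8 by its rule yields 160.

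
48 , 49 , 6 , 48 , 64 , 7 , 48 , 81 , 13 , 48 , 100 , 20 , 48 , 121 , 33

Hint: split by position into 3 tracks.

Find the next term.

Taking every 3rd term gives 3 separate tracks.
Stream A: 48, 48, 48, 48, 48 — constant 48.
Stream B: 49, 64, 81, 100, 121 — the squares 7², 8², 9², ….
Stream C: 6, 7, 13, 20, 33 — each term equals the sum of the previous two.
Position 16 → stream A, term 6 = 48.

48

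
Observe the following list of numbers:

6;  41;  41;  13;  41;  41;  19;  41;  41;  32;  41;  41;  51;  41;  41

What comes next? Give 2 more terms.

83, 41

Reading positions in blocks of 3 reveals the pattern ABB — 2 tracks woven together.
Subsequence A: 6, 13, 19, 32, 51 — each term equals the sum of the previous two.
Subsequence B: 41, 41, 41, 41, 41, 41, 41, 41, 41, 41 — the constant sequence 41.
The 16th slot belongs to subsequence A; its 6th term is 83.
Position 17 falls in subsequence B as its term 11, giving 41.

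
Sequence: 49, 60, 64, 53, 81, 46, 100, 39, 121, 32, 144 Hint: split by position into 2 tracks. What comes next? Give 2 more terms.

Odd-indexed and even-indexed terms follow separate rules.
Subsequence A: 49, 64, 81, 100, 121, 144 (consecutive squares n² from n = 7).
Subsequence B: 60, 53, 46, 39, 32 (linear: a_n = 67 − 7·n).
The 12th slot belongs to subsequence B; its 6th term is 25.
Term 13 comes from subsequence A (its 7th entry): 169.

25, 169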